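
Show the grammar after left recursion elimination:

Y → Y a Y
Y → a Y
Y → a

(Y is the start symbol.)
Y → a Y Y'
Y → a Y'
Y' → a Y Y'
Y' → ε

Y is directly left-recursive. The standard transformation for
  A → A α₁ | ... | A α_m | β₁ | ... | β_n
is
  A  → β₁ A' | ... | β_n A'
  A' → α₁ A' | ... | α_m A' | ε

Y → a Y becomes Y → a Y Y'
Y → a becomes Y → a Y'
Y → Y a Y becomes Y' → a Y Y'
Add Y' → ε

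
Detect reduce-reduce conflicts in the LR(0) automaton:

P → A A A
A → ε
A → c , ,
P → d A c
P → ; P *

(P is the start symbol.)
No reduce-reduce conflicts

Augment with P' → P and build the canonical LR(0) collection (I0 = CLOSURE({[P' → . P]}), then GOTO on every symbol after a dot until no new states appear). It has 14 states:
  I0: { [A → . c , ,], [A → .], [P → . ; P *], [P → . A A A], [P → . d A c], [P' → . P] }  — shift, reduce
  I1: { [A → . c , ,], [A → .], [P → . ; P *], [P → . A A A], [P → . d A c], [P → ; . P *] }  — shift, reduce
  I2: { [A → . c , ,], [A → .], [P → A . A A] }  — shift, reduce
  I3: { [P' → P .] }  — accept
  I4: { [A → c . , ,] }  — shift
  I5: { [A → . c , ,], [A → .], [P → d . A c] }  — shift, reduce
  I6: { [P → d A . c] }  — shift
  I7: { [P → d A c .] }  — reduce
  I8: { [A → c , . ,] }  — shift
  I9: { [A → c , , .] }  — reduce
  I10: { [A → . c , ,], [A → .], [P → A A . A] }  — shift, reduce
  I11: { [P → A A A .] }  — reduce
  I12: { [P → ; P . *] }  — shift
  I13: { [P → ; P * .] }  — reduce

No state contains more than one complete item.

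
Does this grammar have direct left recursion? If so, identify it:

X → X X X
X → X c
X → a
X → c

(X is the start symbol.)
Direct left recursion occurs when N → N α for some non-terminal N (the right-hand side begins with the left-hand side itself).

X → X X X: LEFT RECURSIVE (starts with X)
X → X c: LEFT RECURSIVE (starts with X)
X → a: starts with a
X → c: starts with c

The grammar has direct left recursion on: X.

Answer: Yes, X is left-recursive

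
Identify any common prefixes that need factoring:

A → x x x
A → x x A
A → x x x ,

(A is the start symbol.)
Left-factoring is needed when two productions for the same non-terminal
share a common prefix on the right-hand side.

Productions for A:
  A → x x x
  A → x x A
  A → x x x ,

Found common prefix 'x x' in productions for A

Answer: Yes, A has productions with common prefix 'x x'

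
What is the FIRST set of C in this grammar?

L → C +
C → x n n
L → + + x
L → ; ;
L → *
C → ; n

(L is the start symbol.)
{ ';', 'x' }

To compute FIRST(C), examine every production with C on the left-hand side, reading each right-hand side left to right until a non-nullable symbol is reached.

From C → x n n:
  - x is a terminal: add 'x' and stop
From C → ; n:
  - ';' is a terminal: add ';' and stop

Collecting: FIRST(C) = { ';', 'x' }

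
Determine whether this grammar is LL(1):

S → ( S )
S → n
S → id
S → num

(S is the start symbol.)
For S:
  PREDICT(S → '(' S ')') = { '(' }
  PREDICT(S → n) = { 'n' }
  PREDICT(S → id) = { 'id' }
  PREDICT(S → num) = { 'num' }

All predict sets are disjoint. The grammar IS LL(1).

Answer: Yes, the grammar is LL(1).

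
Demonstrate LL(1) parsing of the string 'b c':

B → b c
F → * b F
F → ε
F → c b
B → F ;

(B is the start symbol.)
LL(1) parsing maintains a stack (initially the start symbol over $) and the input. At each step: if the stack top is a terminal, match it against the current input token; if it is a non-terminal N, replace it with the RHS of M[N, lookahead] (the unique production whose predict set contains the lookahead).

Stack is shown with the top on the left.

Stack  Input  Action
--------------------
B $    b c $  output B → b c
b c $  b c $  match 'b'
c $    c $    match 'c'
$      $      accept

The string is accepted.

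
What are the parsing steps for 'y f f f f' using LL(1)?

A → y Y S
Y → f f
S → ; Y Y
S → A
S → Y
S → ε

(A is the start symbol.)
LL(1) parsing maintains a stack (initially the start symbol over $) and the input. At each step: if the stack top is a terminal, match it against the current input token; if it is a non-terminal N, replace it with the RHS of M[N, lookahead] (the unique production whose predict set contains the lookahead).

Stack is shown with the top on the left.

Stack    Input        Action
----------------------------
A $      y f f f f $  output A → y Y S
y Y S $  y f f f f $  match 'y'
Y S $    f f f f $    output Y → f f
f f S $  f f f f $    match 'f'
f S $    f f f $      match 'f'
S $      f f $        output S → Y
Y $      f f $        output Y → f f
f f $    f f $        match 'f'
f $      f $          match 'f'
$        $            accept

The string is accepted.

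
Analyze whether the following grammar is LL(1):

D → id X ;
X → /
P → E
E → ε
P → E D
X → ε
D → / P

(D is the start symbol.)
Yes, the grammar is LL(1).

Relevant sets:
  FIRST(E) = { ε }
  FIRST(D) = { '/', 'id' }
  FOLLOW(X) = { ';' }
  FOLLOW(P) = { $ }

For D:
  PREDICT(D → id X ';') = { 'id' }
  PREDICT(D → '/' P) = { '/' }
For X:
  PREDICT(X → '/') = { '/' }
  PREDICT(X → ε) = { ';' }
For P:
  PREDICT(P → E) = { $ }
  PREDICT(P → E D) = { '/', 'id' }
E has a single production, so nothing to check there.

All predict sets are disjoint. The grammar IS LL(1).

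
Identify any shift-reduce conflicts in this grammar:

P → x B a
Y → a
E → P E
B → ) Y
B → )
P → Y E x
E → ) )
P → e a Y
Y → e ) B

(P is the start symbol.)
Augment with P' → P and build the canonical LR(0) collection (I0 = CLOSURE({[P' → . P]}), then GOTO on every symbol after a dot until no new states appear). It has 21 states:
  I0: { [P → . Y E x], [P → . e a Y], [P → . x B a], [P' → . P], [Y → . a], [Y → . e ) B] }  — shift
  I1: { [P' → P .] }  — accept
  I2: { [E → . ) )], [E → . P E], [P → . Y E x], [P → . e a Y], [P → . x B a], [P → Y . E x], [Y → . a], [Y → . e ) B] }  — shift
  I3: { [Y → a .] }  — reduce
  I4: { [P → e . a Y], [Y → e . ) B] }  — shift
  I5: { [B → . ) Y], [B → . )], [P → x . B a] }  — shift
  I6: { [B → ) . Y], [B → ) .], [Y → . a], [Y → . e ) B] }  — shift, reduce
  I7: { [P → x B . a] }  — shift
  I8: { [P → x B a .] }  — reduce
  I9: { [B → ) Y .] }  — reduce
  I10: { [Y → e . ) B] }  — shift
  I11: { [B → . ) Y], [B → . )], [Y → e ) . B] }  — shift
  I12: { [Y → e ) B .] }  — reduce
  I13: { [P → e a . Y], [Y → . a], [Y → . e ) B] }  — shift
  I14: { [P → e a Y .] }  — reduce
  I15: { [E → ) . )] }  — shift
  I16: { [P → Y E . x] }  — shift
  I17: { [E → . ) )], [E → . P E], [E → P . E], [P → . Y E x], [P → . e a Y], [P → . x B a], [Y → . a], [Y → . e ) B] }  — shift
  I18: { [E → P E .] }  — reduce
  I19: { [P → Y E x .] }  — reduce
  I20: { [E → ) ) .] }  — reduce

I6 contains reduce item [B → ) .] and shift items [Y → . a], [Y → . e ) B] — shift-reduce conflict.

Answer: Yes — I6: [B → ) .] vs [Y → . a]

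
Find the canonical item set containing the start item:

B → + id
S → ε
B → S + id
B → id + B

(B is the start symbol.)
First, augment the grammar with B' → B
I₀ = CLOSURE({ [B' → . B] }):
  [B' → . B] has the dot before B: add [B → . + id], [B → . S + id], [B → . id + B]
  [B → . S + id] has the dot before S: add [S → .]
No further items can be added.

I₀ = { [B → . + id], [B → . S + id], [B → . id + B], [B' → . B], [S → .] }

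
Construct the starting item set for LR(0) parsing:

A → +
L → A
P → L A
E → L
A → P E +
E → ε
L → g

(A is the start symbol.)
{ [A → . +], [A → . P E +], [A' → . A], [L → . A], [L → . g], [P → . L A] }

First, augment the grammar with A' → A
I₀ = CLOSURE({ [A' → . A] }):
  [A' → . A] has the dot before A: add [A → . +], [A → . P E +]
  [A → . P E +] has the dot before P: add [P → . L A]
  [P → . L A] has the dot before L: add [L → . A], [L → . g]
No further items can be added.

I₀ = { [A → . +], [A → . P E +], [A' → . A], [L → . A], [L → . g], [P → . L A] }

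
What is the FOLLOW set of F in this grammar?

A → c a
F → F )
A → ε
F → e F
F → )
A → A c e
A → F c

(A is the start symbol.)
In F → F ): F is followed by ')', add FIRST(')') \ {ε} = { ')' }
In F → e F: F is at the end; this adds FOLLOW(F) to itself — nothing new
In A → F c: F is followed by c, add FIRST(c) \ {ε} = { 'c' }

Taking the union: FOLLOW(F) = { ')', 'c' }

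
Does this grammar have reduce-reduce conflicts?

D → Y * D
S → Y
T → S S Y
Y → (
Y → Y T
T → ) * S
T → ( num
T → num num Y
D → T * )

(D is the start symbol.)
Augment with D' → D and build the canonical LR(0) collection (I0 = CLOSURE({[D' → . D]}), then GOTO on every symbol after a dot until no new states appear). It has 22 states:
  I0: { [D → . T * )], [D → . Y * D], [D' → . D], [S → . Y], [T → . ( num], [T → . ) * S], [T → . S S Y], [T → . num num Y], [Y → . (], [Y → . Y T] }  — shift
  I1: { [T → ( . num], [Y → ( .] }  — shift, reduce
  I2: { [T → ) . * S] }  — shift
  I3: { [D' → D .] }  — accept
  I4: { [S → . Y], [T → S . S Y], [Y → . (], [Y → . Y T] }  — shift
  I5: { [D → T . * )] }  — shift
  I6: { [D → Y . * D], [S → . Y], [S → Y .], [T → . ( num], [T → . ) * S], [T → . S S Y], [T → . num num Y], [Y → . (], [Y → . Y T], [Y → Y . T] }  — shift, reduce
  I7: { [T → num . num Y] }  — shift
  I8: { [T → num num . Y], [Y → . (], [Y → . Y T] }  — shift
  I9: { [Y → ( .] }  — reduce
  I10: { [S → . Y], [T → . ( num], [T → . ) * S], [T → . S S Y], [T → . num num Y], [T → num num Y .], [Y → . (], [Y → . Y T], [Y → Y . T] }  — shift, reduce
  I11: { [Y → Y T .] }  — reduce
  I12: { [S → . Y], [S → Y .], [T → . ( num], [T → . ) * S], [T → . S S Y], [T → . num num Y], [Y → . (], [Y → . Y T], [Y → Y . T] }  — shift, reduce
  I13: { [D → . T * )], [D → . Y * D], [D → Y * . D], [S → . Y], [T → . ( num], [T → . ) * S], [T → . S S Y], [T → . num num Y], [Y → . (], [Y → . Y T] }  — shift
  I14: { [D → Y * D .] }  — reduce
  I15: { [D → T * . )] }  — shift
  I16: { [D → T * ) .] }  — reduce
  I17: { [T → S S . Y], [Y → . (], [Y → . Y T] }  — shift
  I18: { [S → . Y], [T → . ( num], [T → . ) * S], [T → . S S Y], [T → . num num Y], [T → S S Y .], [Y → . (], [Y → . Y T], [Y → Y . T] }  — shift, reduce
  I19: { [S → . Y], [T → ) * . S], [Y → . (], [Y → . Y T] }  — shift
  I20: { [T → ) * S .] }  — reduce
  I21: { [T → ( num .] }  — reduce

No state contains more than one complete item.

Answer: No reduce-reduce conflicts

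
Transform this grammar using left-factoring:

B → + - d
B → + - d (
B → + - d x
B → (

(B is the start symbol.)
Left-factoring transforms A → αβ₁ | αβ₂ into A → αA' and A' → β₁ | β₂
(α is the longest common prefix among the alternatives). Repeat until
no nonterminal has two alternatives with a common prefix.

Round 1: B has alternatives sharing prefix '+ - d'. Introduce B': B → + - d B'
  Add: B' → ε
  Add: B' → (
  Add: B' → x

No remaining common prefixes — done.

Resulting grammar:
B → + - d B'
B' → ε
B' → (
B' → x
B → (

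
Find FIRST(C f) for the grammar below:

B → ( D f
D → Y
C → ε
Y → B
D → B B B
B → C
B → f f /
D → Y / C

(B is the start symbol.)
FIRST sets of the non-terminals involved (from the grammar, by fixed-point iteration):
  FIRST(C) = { ε }

To compute FIRST(C f), process the symbols left to right:
Symbol C is a non-terminal. Add FIRST(C) \ {ε} = { }
C is nullable (ε ∈ FIRST(C)), continue to the next symbol.
Symbol f is a terminal. Add 'f' and stop.
FIRST(C f) = { 'f' }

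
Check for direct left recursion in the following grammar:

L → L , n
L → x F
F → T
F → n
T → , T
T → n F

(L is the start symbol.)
Direct left recursion occurs when N → N α for some non-terminal N (the right-hand side begins with the left-hand side itself).

L → L , n: LEFT RECURSIVE (starts with L)
L → x F: starts with x
F → T: starts with T
F → n: starts with n
T → , T: starts with ','
T → n F: starts with n

The grammar has direct left recursion on: L.

Answer: Yes, L is left-recursive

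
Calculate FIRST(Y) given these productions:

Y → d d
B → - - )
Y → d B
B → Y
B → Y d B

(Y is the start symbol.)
{ 'd' }

From Y → d d:
  - d is a terminal: add 'd' and stop
From Y → d B:
  - d is a terminal: add 'd' and stop

Collecting: FIRST(Y) = { 'd' }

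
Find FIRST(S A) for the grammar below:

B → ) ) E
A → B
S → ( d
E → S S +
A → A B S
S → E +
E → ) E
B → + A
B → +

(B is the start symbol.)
FIRST sets of the non-terminals involved (from the grammar, by fixed-point iteration):
  FIRST(S) = { '(', ')' }

To compute FIRST(S A), process the symbols left to right:
Symbol S is a non-terminal. Add FIRST(S) \ {ε} = { '(', ')' }
S is not nullable (ε ∉ FIRST(S)), so stop here.
FIRST(S A) = { '(', ')' }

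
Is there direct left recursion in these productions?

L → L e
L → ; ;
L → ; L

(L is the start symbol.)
Yes, L is left-recursive

Direct left recursion occurs when N → N α for some non-terminal N (the right-hand side begins with the left-hand side itself).

L → L e: LEFT RECURSIVE (starts with L)
L → ; ;: starts with ';'
L → ; L: starts with ';'

The grammar has direct left recursion on: L.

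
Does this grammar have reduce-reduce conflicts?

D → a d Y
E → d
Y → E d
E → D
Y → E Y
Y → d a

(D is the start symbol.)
Augment with D' → D and build the canonical LR(0) collection (I0 = CLOSURE({[D' → . D]}), then GOTO on every symbol after a dot until no new states appear). It has 11 states:
  I0: { [D → . a d Y], [D' → . D] }  — shift
  I1: { [D' → D .] }  — accept
  I2: { [D → a . d Y] }  — shift
  I3: { [D → . a d Y], [D → a d . Y], [E → . D], [E → . d], [Y → . E Y], [Y → . E d], [Y → . d a] }  — shift
  I4: { [E → D .] }  — reduce
  I5: { [D → . a d Y], [E → . D], [E → . d], [Y → . E Y], [Y → . E d], [Y → . d a], [Y → E . Y], [Y → E . d] }  — shift
  I6: { [D → a d Y .] }  — reduce
  I7: { [E → d .], [Y → d . a] }  — shift, reduce
  I8: { [Y → d a .] }  — reduce
  I9: { [Y → E Y .] }  — reduce
  I10: { [E → d .], [Y → E d .], [Y → d . a] }  — shift, 2 reduces

I10 contains complete items [E → d .], [Y → E d .] — reduce-reduce conflict.

Answer: Yes — I10: [E → d .] vs [Y → E d .]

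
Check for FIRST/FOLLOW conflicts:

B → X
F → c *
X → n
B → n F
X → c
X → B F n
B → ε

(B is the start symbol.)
A FIRST/FOLLOW conflict occurs when a non-terminal N has a nullable alternative N → β (β ⇒* ε) and another alternative N → α with FIRST(α) ∩ FOLLOW(N) ≠ ∅: on such a lookahead the parser cannot decide between expanding α and letting N vanish via β.

Nullable non-terminals: B.
FIRST sets used below: FIRST(X) = { 'c', 'n' }

B: nullable alternative(s) B → ε; FOLLOW(B) = { $, 'c' }
  B → X: FIRST \ {ε} = { 'c', 'n' } — overlaps FOLLOW(B) on { 'c' }: CONFLICT
  B → n F: FIRST \ {ε} = { 'n' } — disjoint from FOLLOW(B)
  B → ε: FIRST \ {ε} = { } — this is the only nullable alternative, skip

F, X have no nullable alternative, so no FIRST/FOLLOW check is needed there.

So the grammar has 1 FIRST/FOLLOW conflict (marked CONFLICT above).

Answer: Yes. B → X with FOLLOW(B) on { 'c' }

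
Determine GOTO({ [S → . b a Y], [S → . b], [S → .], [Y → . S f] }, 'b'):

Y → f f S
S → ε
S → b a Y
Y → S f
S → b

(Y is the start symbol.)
GOTO(I, 'b') = CLOSURE({ [A → αX.β] : [A → α.Xβ] ∈ I, X = 'b' })

Items with dot before 'b', with the dot advanced:
  [S → . b] → [S → b .]
  [S → . b a Y] → [S → b . a Y]
Closure adds nothing (no advanced item has the dot before a non-terminal).

GOTO = { [S → b . a Y], [S → b .] }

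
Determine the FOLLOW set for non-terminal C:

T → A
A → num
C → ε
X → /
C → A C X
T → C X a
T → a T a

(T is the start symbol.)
{ '/' }

In C → A C X: C is followed by X, add FIRST(X) \ {ε} = { '/' }
In T → C X a: C is followed by X a, add FIRST(X a) \ {ε} = { '/' }

Taking the union: FOLLOW(C) = { '/' }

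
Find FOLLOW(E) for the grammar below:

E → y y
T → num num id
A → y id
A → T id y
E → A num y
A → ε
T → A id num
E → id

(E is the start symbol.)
{ $ }

E is the start symbol, so $ ∈ FOLLOW(E).
E does not occur on any right-hand side.

Taking the union: FOLLOW(E) = { $ }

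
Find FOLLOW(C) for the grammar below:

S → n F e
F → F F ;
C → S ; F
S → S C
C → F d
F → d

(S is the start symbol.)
In S → S C: C is at the end, add FOLLOW(S)

The FOLLOW sets referred to above (computed the same way, to a fixed point):
  FOLLOW(S) = { $, ';', 'd', 'n' }

Taking the union: FOLLOW(C) = { $, ';', 'd', 'n' }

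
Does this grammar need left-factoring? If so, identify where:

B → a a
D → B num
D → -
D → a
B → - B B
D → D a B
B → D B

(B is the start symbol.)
No, left-factoring is not needed

Left-factoring is needed when two productions for the same non-terminal
share a common prefix on the right-hand side.

Productions for B:
  B → a a
  B → - B B
  B → D B
Productions for D:
  D → B num
  D → -
  D → a
  D → D a B

No common prefixes found.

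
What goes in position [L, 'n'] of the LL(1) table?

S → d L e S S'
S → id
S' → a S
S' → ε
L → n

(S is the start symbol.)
To find M[L, 'n'], we find productions for L where 'n' is in the predict set (PREDICT(N → α) = (FIRST(α) \ {ε}) ∪ (FOLLOW(N) if α ⇒* ε)).

L → n: PREDICT = { 'n' }
  'n' is in predict set, so this production goes in M[L, 'n']

M[L, 'n'] = L → n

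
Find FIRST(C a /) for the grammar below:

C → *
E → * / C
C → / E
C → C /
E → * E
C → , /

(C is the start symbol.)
{ '*', ',', '/' }

FIRST sets of the non-terminals involved (from the grammar, by fixed-point iteration):
  FIRST(C) = { '*', ',', '/' }

To compute FIRST(C a /), process the symbols left to right:
Symbol C is a non-terminal. Add FIRST(C) \ {ε} = { '*', ',', '/' }
C is not nullable (ε ∉ FIRST(C)), so stop here.
FIRST(C a /) = { '*', ',', '/' }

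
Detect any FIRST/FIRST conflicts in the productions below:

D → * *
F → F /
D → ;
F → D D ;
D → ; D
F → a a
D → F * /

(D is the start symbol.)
Yes. D → '*' '*' / D → F '*' '/' on { '*' }; D → ';' / D → ';' D on { ';' }; D → ';' / D → F '*' '/' on { ';' }; D → ';' D / D → F '*' '/' on { ';' }; F → F '/' / F → D D ';' on { '*', ';', 'a' }; F → F '/' / F → a a on { 'a' }; F → D D ';' / F → a a on { 'a' }

A FIRST/FIRST conflict occurs when two productions N → α and N → β for the same non-terminal have FIRST(α) ∩ FIRST(β) ≠ ∅ (with ε ∈ FIRST of a nullable right-hand side, so two nullable alternatives also conflict).

FIRST sets of the non-terminals at (or reachable through a nullable prefix from) the front of some alternative:
  FIRST(F) = { '*', ';', 'a' }
  FIRST(D) = { '*', ';', 'a' }

Productions for D:
  D → * *: FIRST = { '*' }
  D → ;: FIRST = { ';' }
  D → ; D: FIRST = { ';' }
  D → F * /: FIRST = { '*', ';', 'a' }
Productions for F:
  F → F /: FIRST = { '*', ';', 'a' }
  F → D D ;: FIRST = { '*', ';', 'a' }
  F → a a: FIRST = { 'a' }

Conflict for D: D → * * and D → F * /
  Overlap: { '*' }
Conflict for D: D → ; and D → ; D
  Overlap: { ';' }
Conflict for D: D → ; and D → F * /
  Overlap: { ';' }
Conflict for D: D → ; D and D → F * /
  Overlap: { ';' }
Conflict for F: F → F / and F → D D ;
  Overlap: { '*', ';', 'a' }
Conflict for F: F → F / and F → a a
  Overlap: { 'a' }
Conflict for F: F → D D ; and F → a a
  Overlap: { 'a' }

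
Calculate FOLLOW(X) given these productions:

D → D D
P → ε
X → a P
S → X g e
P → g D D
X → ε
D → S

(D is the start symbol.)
To compute FOLLOW(X), find every occurrence of X on a right-hand side N → α X β: add FIRST(β) \ {ε}, and if β is empty or nullable also add FOLLOW(N). Iterate to a fixed point.

In S → X g e: X is followed by g e, add FIRST(g e) \ {ε} = { 'g' }

Taking the union: FOLLOW(X) = { 'g' }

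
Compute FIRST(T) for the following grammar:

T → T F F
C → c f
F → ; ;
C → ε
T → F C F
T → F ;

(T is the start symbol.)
{ ';' }

FIRST sets of the other non-terminals involved (by the same procedure, iterated to a fixed point):
  FIRST(F) = { ';' }

From T → T F F:
  - T is the symbol being defined: contributes nothing new
    T is not nullable, so stop
From T → F C F:
  - F is a non-terminal: add FIRST(F) \ {ε} = { ';' }
    F is not nullable, so stop
From T → F ;:
  - F is a non-terminal: add FIRST(F) \ {ε} = { ';' }
    F is not nullable, so stop

Collecting: FIRST(T) = { ';' }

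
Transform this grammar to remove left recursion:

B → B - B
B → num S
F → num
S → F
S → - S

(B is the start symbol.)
B is directly left-recursive. The standard transformation for
  A → A α₁ | ... | A α_m | β₁ | ... | β_n
is
  A  → β₁ A' | ... | β_n A'
  A' → α₁ A' | ... | α_m A' | ε

B → num S becomes B → num S B'
B → B - B becomes B' → - B B'
Add B' → ε

Productions for other non-terminals are unchanged:
  F → num
  S → F
  S → - S

Resulting grammar:
B → num S B'
B' → - B B'
B' → ε
F → num
S → F
S → - S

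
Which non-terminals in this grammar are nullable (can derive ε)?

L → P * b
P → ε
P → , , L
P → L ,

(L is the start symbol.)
{ 'P' }

ε-productions: P → ε
So P is immediately nullable.
No further non-terminal can be added: every production for the remaining non-terminals contains a terminal or a non-nullable non-terminal.
Nullable = { 'P' }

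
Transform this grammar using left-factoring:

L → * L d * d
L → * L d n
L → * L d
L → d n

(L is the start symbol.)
Left-factoring transforms A → αβ₁ | αβ₂ into A → αA' and A' → β₁ | β₂
(α is the longest common prefix among the alternatives). Repeat until
no nonterminal has two alternatives with a common prefix.

Round 1: L has alternatives sharing prefix '* L d'. Introduce L': L → * L d L'
  Add: L' → * d
  Add: L' → n
  Add: L' → ε

No remaining common prefixes — done.

Resulting grammar:
L → * L d L'
L' → * d
L' → n
L' → ε
L → d n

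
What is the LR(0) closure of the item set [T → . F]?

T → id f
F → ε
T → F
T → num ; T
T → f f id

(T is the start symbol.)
To compute CLOSURE, for each item [A → α.Bβ] where B is a non-terminal, add [B → .γ] for all productions B → γ; repeat for the newly added items until nothing changes.

Start with: [T → . F]
  [T → . F] has the dot before F: add [F → .]
No further items can be added.

CLOSURE = { [F → .], [T → . F] }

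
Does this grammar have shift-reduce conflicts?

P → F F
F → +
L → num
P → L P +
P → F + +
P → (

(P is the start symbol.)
A shift-reduce conflict occurs when an LR(0) state has both:
  - a complete (reduce) item [A → α .] (dot at the end), and
  - a shift item [B → β . c γ] (dot before a terminal).

Augment with P' → P and build the canonical LR(0) collection (I0 = CLOSURE({[P' → . P]}), then GOTO on every symbol after a dot until no new states appear). It has 12 states:
  I0: { [F → . +], [L → . num], [P → . (], [P → . F + +], [P → . F F], [P → . L P +], [P' → . P] }  — shift
  I1: { [P → ( .] }  — reduce
  I2: { [F → + .] }  — reduce
  I3: { [F → . +], [P → F . + +], [P → F . F] }  — shift
  I4: { [F → . +], [L → . num], [P → . (], [P → . F + +], [P → . F F], [P → . L P +], [P → L . P +] }  — shift
  I5: { [P' → P .] }  — accept
  I6: { [L → num .] }  — reduce
  I7: { [P → L P . +] }  — shift
  I8: { [P → L P + .] }  — reduce
  I9: { [F → + .], [P → F + . +] }  — shift, reduce
  I10: { [P → F F .] }  — reduce
  I11: { [P → F + + .] }  — reduce

I9 contains reduce item [F → + .] and shift item [P → F + . +] — shift-reduce conflict.

Answer: Yes — I9: [F → + .] vs [P → F + . +]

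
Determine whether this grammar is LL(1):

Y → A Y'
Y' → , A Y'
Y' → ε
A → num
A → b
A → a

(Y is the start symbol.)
Relevant sets:
  FOLLOW(Y') = { $ }

For Y':
  PREDICT(Y' → ',' A Y') = { ',' }
  PREDICT(Y' → ε) = { $ }
For A:
  PREDICT(A → num) = { 'num' }
  PREDICT(A → b) = { 'b' }
  PREDICT(A → a) = { 'a' }
Y has a single production, so nothing to check there.

All predict sets are disjoint. The grammar IS LL(1).

Answer: Yes, the grammar is LL(1).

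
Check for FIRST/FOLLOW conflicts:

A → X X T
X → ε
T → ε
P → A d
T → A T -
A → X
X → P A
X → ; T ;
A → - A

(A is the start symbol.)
Yes. A → X X T with FOLLOW(A) on { '-', ';', 'd' }; A → X with FOLLOW(A) on { '-', ';', 'd' }; A → '-' A with FOLLOW(A) on { '-' }; X → P A with FOLLOW(X) on { '-', ';', 'd' }; X → ';' T ';' with FOLLOW(X) on { ';' }; T → A T '-' with FOLLOW(T) on { '-', ';', 'd' }

A FIRST/FOLLOW conflict occurs when a non-terminal N has a nullable alternative N → β (β ⇒* ε) and another alternative N → α with FIRST(α) ∩ FOLLOW(N) ≠ ∅: on such a lookahead the parser cannot decide between expanding α and letting N vanish via β.

Nullable non-terminals: A, T, X.
FIRST sets used below: FIRST(X) = { '-', ';', 'd', ε }, FIRST(T) = { '-', ';', 'd', ε }, FIRST(A) = { '-', ';', 'd', ε }, FIRST(P) = { '-', ';', 'd' }

A: nullable alternative(s) A → X X T, A → X; FOLLOW(A) = { $, '-', ';', 'd' }
  A → X X T: FIRST \ {ε} = { '-', ';', 'd' } — overlaps FOLLOW(A) on { '-', ';', 'd' }: CONFLICT
  A → X: FIRST \ {ε} = { '-', ';', 'd' } — overlaps FOLLOW(A) on { '-', ';', 'd' }: CONFLICT
  A → - A: FIRST \ {ε} = { '-' } — overlaps FOLLOW(A) on { '-' }: CONFLICT

T: nullable alternative(s) T → ε; FOLLOW(T) = { $, '-', ';', 'd' }
  T → ε: FIRST \ {ε} = { } — this is the only nullable alternative, skip
  T → A T -: FIRST \ {ε} = { '-', ';', 'd' } — overlaps FOLLOW(T) on { '-', ';', 'd' }: CONFLICT

X: nullable alternative(s) X → ε; FOLLOW(X) = { $, '-', ';', 'd' }
  X → ε: FIRST \ {ε} = { } — this is the only nullable alternative, skip
  X → P A: FIRST \ {ε} = { '-', ';', 'd' } — overlaps FOLLOW(X) on { '-', ';', 'd' }: CONFLICT
  X → ; T ;: FIRST \ {ε} = { ';' } — overlaps FOLLOW(X) on { ';' }: CONFLICT

P has no nullable alternative, so no FIRST/FOLLOW check is needed there.

So the grammar has 6 FIRST/FOLLOW conflicts (marked CONFLICT above).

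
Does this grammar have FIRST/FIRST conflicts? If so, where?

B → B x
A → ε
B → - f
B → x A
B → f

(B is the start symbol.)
FIRST sets of the non-terminals at (or reachable through a nullable prefix from) the front of some alternative:
  FIRST(B) = { '-', 'f', 'x' }

Productions for B:
  B → B x: FIRST = { '-', 'f', 'x' }
  B → - f: FIRST = { '-' }
  B → x A: FIRST = { 'x' }
  B → f: FIRST = { 'f' }
A has only one production, so no FIRST/FIRST conflict is possible there.

Conflict for B: B → B x and B → - f
  Overlap: { '-' }
Conflict for B: B → B x and B → x A
  Overlap: { 'x' }
Conflict for B: B → B x and B → f
  Overlap: { 'f' }

Answer: Yes. B → B x / B → '-' f on { '-' }; B → B x / B → x A on { 'x' }; B → B x / B → f on { 'f' }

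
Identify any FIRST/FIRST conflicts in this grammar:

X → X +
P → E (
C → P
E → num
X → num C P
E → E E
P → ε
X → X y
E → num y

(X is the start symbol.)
A FIRST/FIRST conflict occurs when two productions N → α and N → β for the same non-terminal have FIRST(α) ∩ FIRST(β) ≠ ∅ (with ε ∈ FIRST of a nullable right-hand side, so two nullable alternatives also conflict).

FIRST sets of the non-terminals at (or reachable through a nullable prefix from) the front of some alternative:
  FIRST(X) = { 'num' }
  FIRST(E) = { 'num' }

Productions for X:
  X → X +: FIRST = { 'num' }
  X → num C P: FIRST = { 'num' }
  X → X y: FIRST = { 'num' }
Productions for P:
  P → E (: FIRST = { 'num' }
  P → ε: FIRST = { ε }
Productions for E:
  E → num: FIRST = { 'num' }
  E → E E: FIRST = { 'num' }
  E → num y: FIRST = { 'num' }
C has only one production, so no FIRST/FIRST conflict is possible there.

Conflict for X: X → X + and X → num C P
  Overlap: { 'num' }
Conflict for X: X → X + and X → X y
  Overlap: { 'num' }
Conflict for X: X → num C P and X → X y
  Overlap: { 'num' }
Conflict for E: E → num and E → E E
  Overlap: { 'num' }
Conflict for E: E → num and E → num y
  Overlap: { 'num' }
Conflict for E: E → E E and E → num y
  Overlap: { 'num' }

Answer: Yes. X → X '+' / X → num C P on { 'num' }; X → X '+' / X → X y on { 'num' }; X → num C P / X → X y on { 'num' }; E → num / E → E E on { 'num' }; E → num / E → num y on { 'num' }; E → E E / E → num y on { 'num' }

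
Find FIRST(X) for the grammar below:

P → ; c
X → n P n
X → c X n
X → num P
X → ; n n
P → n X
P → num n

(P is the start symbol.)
{ ';', 'c', 'n', 'num' }

To compute FIRST(X), examine every production with X on the left-hand side, reading each right-hand side left to right until a non-nullable symbol is reached.

From X → n P n:
  - n is a terminal: add 'n' and stop
From X → c X n:
  - c is a terminal: add 'c' and stop
From X → num P:
  - num is a terminal: add 'num' and stop
From X → ; n n:
  - ';' is a terminal: add ';' and stop

Collecting: FIRST(X) = { ';', 'c', 'n', 'num' }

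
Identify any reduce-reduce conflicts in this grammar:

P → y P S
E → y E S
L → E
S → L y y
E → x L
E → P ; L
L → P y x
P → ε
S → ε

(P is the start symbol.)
Augment with P' → P and build the canonical LR(0) collection (I0 = CLOSURE({[P' → . P]}), then GOTO on every symbol after a dot until no new states appear). It has 20 states:
  I0: { [P → . y P S], [P → .], [P' → . P] }  — shift, reduce
  I1: { [P' → P .] }  — accept
  I2: { [P → . y P S], [P → .], [P → y . P S] }  — shift, reduce
  I3: { [E → . P ; L], [E → . x L], [E → . y E S], [L → . E], [L → . P y x], [P → . y P S], [P → .], [P → y P . S], [S → . L y y], [S → .] }  — shift, 2 reduces
  I4: { [L → E .] }  — reduce
  I5: { [S → L . y y] }  — shift
  I6: { [E → P . ; L], [L → P . y x] }  — shift
  I7: { [P → y P S .] }  — reduce
  I8: { [E → . P ; L], [E → . x L], [E → . y E S], [E → x . L], [L → . E], [L → . P y x], [P → . y P S], [P → .] }  — shift, reduce
  I9: { [E → . P ; L], [E → . x L], [E → . y E S], [E → y . E S], [P → . y P S], [P → .], [P → y . P S] }  — shift, reduce
  I10: { [E → . P ; L], [E → . x L], [E → . y E S], [E → y E . S], [L → . E], [L → . P y x], [P → . y P S], [P → .], [S → . L y y], [S → .] }  — shift, 2 reduces
  I11: { [E → . P ; L], [E → . x L], [E → . y E S], [E → P . ; L], [L → . E], [L → . P y x], [P → . y P S], [P → .], [P → y P . S], [S → . L y y], [S → .] }  — shift, 2 reduces
  I12: { [E → . P ; L], [E → . x L], [E → . y E S], [E → P ; . L], [L → . E], [L → . P y x], [P → . y P S], [P → .] }  — shift, reduce
  I13: { [E → P ; L .] }  — reduce
  I14: { [E → y E S .] }  — reduce
  I15: { [E → x L .] }  — reduce
  I16: { [L → P y . x] }  — shift
  I17: { [L → P y x .] }  — reduce
  I18: { [S → L y . y] }  — shift
  I19: { [S → L y y .] }  — reduce

I3 contains complete items [P → .], [S → .] — reduce-reduce conflict.
I10 contains complete items [P → .], [S → .] — reduce-reduce conflict.
I11 contains complete items [P → .], [S → .] — reduce-reduce conflict.

Answer: Yes — I3: [P → .] vs [S → .]; I10: [P → .] vs [S → .]; I11: [P → .] vs [S → .]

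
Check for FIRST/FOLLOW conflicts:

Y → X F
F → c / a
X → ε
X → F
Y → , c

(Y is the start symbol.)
A FIRST/FOLLOW conflict occurs when a non-terminal N has a nullable alternative N → β (β ⇒* ε) and another alternative N → α with FIRST(α) ∩ FOLLOW(N) ≠ ∅: on such a lookahead the parser cannot decide between expanding α and letting N vanish via β.

Nullable non-terminals: X.
FIRST sets used below: FIRST(F) = { 'c' }

X: nullable alternative(s) X → ε; FOLLOW(X) = { 'c' }
  X → ε: FIRST \ {ε} = { } — this is the only nullable alternative, skip
  X → F: FIRST \ {ε} = { 'c' } — overlaps FOLLOW(X) on { 'c' }: CONFLICT

F, Y have no nullable alternative, so no FIRST/FOLLOW check is needed there.

So the grammar has 1 FIRST/FOLLOW conflict (marked CONFLICT above).

Answer: Yes. X → F with FOLLOW(X) on { 'c' }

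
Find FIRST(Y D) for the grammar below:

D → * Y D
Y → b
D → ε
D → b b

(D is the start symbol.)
{ 'b' }

FIRST sets of the non-terminals involved (from the grammar, by fixed-point iteration):
  FIRST(Y) = { 'b' }

To compute FIRST(Y D), process the symbols left to right:
Symbol Y is a non-terminal. Add FIRST(Y) \ {ε} = { 'b' }
Y is not nullable (ε ∉ FIRST(Y)), so stop here.
FIRST(Y D) = { 'b' }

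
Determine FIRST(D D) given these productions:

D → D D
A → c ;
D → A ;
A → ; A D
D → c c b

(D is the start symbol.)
FIRST sets of the non-terminals involved (from the grammar, by fixed-point iteration):
  FIRST(D) = { ';', 'c' }

To compute FIRST(D D), process the symbols left to right:
Symbol D is a non-terminal. Add FIRST(D) \ {ε} = { ';', 'c' }
D is not nullable (ε ∉ FIRST(D)), so stop here.
FIRST(D D) = { ';', 'c' }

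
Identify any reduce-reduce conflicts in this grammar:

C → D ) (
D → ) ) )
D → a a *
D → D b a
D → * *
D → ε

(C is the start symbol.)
No reduce-reduce conflicts

Augment with C' → C and build the canonical LR(0) collection (I0 = CLOSURE({[C' → . C]}), then GOTO on every symbol after a dot until no new states appear). It has 15 states:
  I0: { [C → . D ) (], [C' → . C], [D → . ) ) )], [D → . * *], [D → . D b a], [D → . a a *], [D → .] }  — shift, reduce
  I1: { [D → ) . ) )] }  — shift
  I2: { [D → * . *] }  — shift
  I3: { [C' → C .] }  — accept
  I4: { [C → D . ) (], [D → D . b a] }  — shift
  I5: { [D → a . a *] }  — shift
  I6: { [D → a a . *] }  — shift
  I7: { [D → a a * .] }  — reduce
  I8: { [C → D ) . (] }  — shift
  I9: { [D → D b . a] }  — shift
  I10: { [D → D b a .] }  — reduce
  I11: { [C → D ) ( .] }  — reduce
  I12: { [D → * * .] }  — reduce
  I13: { [D → ) ) . )] }  — shift
  I14: { [D → ) ) ) .] }  — reduce

No state contains more than one complete item.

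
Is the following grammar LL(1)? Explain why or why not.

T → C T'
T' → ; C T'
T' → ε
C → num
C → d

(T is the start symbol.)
Yes, the grammar is LL(1).

A grammar is LL(1) if for each non-terminal N with multiple productions, the predict sets of those productions are pairwise disjoint, where PREDICT(N → α) = (FIRST(α) \ {ε}) ∪ (FOLLOW(N) if α ⇒* ε).

Relevant sets:
  FOLLOW(T') = { $ }

For T':
  PREDICT(T' → ';' C T') = { ';' }
  PREDICT(T' → ε) = { $ }
For C:
  PREDICT(C → num) = { 'num' }
  PREDICT(C → d) = { 'd' }
T has a single production, so nothing to check there.

All predict sets are disjoint. The grammar IS LL(1).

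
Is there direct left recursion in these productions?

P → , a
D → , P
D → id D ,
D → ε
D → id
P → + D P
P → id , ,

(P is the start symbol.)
No direct left recursion

P → , a: starts with ','
D → , P: starts with ','
D → id D ,: starts with id
D → ε: starts with ε
D → id: starts with id
P → + D P: starts with '+'
P → id , ,: starts with id

No direct left recursion found.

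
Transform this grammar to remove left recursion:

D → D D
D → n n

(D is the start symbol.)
D → n n D'
D' → D D'
D' → ε

D is directly left-recursive. The standard transformation for
  A → A α₁ | ... | A α_m | β₁ | ... | β_n
is
  A  → β₁ A' | ... | β_n A'
  A' → α₁ A' | ... | α_m A' | ε

D → n n becomes D → n n D'
D → D D becomes D' → D D'
Add D' → ε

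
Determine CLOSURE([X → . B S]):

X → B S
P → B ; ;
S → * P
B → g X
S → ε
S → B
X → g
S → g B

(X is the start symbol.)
Start with: [X → . B S]
  [X → . B S] has the dot before B: add [B → . g X]
No further items can be added.

CLOSURE = { [B → . g X], [X → . B S] }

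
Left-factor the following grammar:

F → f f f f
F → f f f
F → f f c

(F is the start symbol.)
Left-factoring transforms A → αβ₁ | αβ₂ into A → αA' and A' → β₁ | β₂
(α is the longest common prefix among the alternatives). Repeat until
no nonterminal has two alternatives with a common prefix.

Round 1: F has alternatives sharing prefix 'f f'. Introduce F': F → f f F'
  Add: F' → f f
  Add: F' → f
  Add: F' → c

Round 2: F' has alternatives sharing prefix 'f'. Introduce F'': F' → f F''
  Add: F'' → f
  Add: F'' → ε

No remaining common prefixes — done.

Resulting grammar:
F → f f F'
F' → f F''
F'' → f
F'' → ε
F' → c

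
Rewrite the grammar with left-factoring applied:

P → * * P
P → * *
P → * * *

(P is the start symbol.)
P → * * P'
P' → P
P' → ε
P' → *

Left-factoring transforms A → αβ₁ | αβ₂ into A → αA' and A' → β₁ | β₂
(α is the longest common prefix among the alternatives). Repeat until
no nonterminal has two alternatives with a common prefix.

Round 1: P has alternatives sharing prefix '* *'. Introduce P': P → * * P'
  Add: P' → P
  Add: P' → ε
  Add: P' → *

No remaining common prefixes — done.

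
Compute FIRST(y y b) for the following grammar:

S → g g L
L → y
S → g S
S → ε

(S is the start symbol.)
To compute FIRST(y y b), process the symbols left to right:
Symbol y is a terminal. Add 'y' and stop.
FIRST(y y b) = { 'y' }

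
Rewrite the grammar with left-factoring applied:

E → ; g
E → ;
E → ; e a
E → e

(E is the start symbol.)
Left-factoring transforms A → αβ₁ | αβ₂ into A → αA' and A' → β₁ | β₂
(α is the longest common prefix among the alternatives). Repeat until
no nonterminal has two alternatives with a common prefix.

Round 1: E has alternatives sharing prefix ';'. Introduce E': E → ; E'
  Add: E' → g
  Add: E' → ε
  Add: E' → e a

No remaining common prefixes — done.

Resulting grammar:
E → ; E'
E' → g
E' → ε
E' → e a
E → e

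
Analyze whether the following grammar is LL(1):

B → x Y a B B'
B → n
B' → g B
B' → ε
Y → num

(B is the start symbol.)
No. Predict set conflict for B': { 'g' }

A grammar is LL(1) if for each non-terminal N with multiple productions, the predict sets of those productions are pairwise disjoint, where PREDICT(N → α) = (FIRST(α) \ {ε}) ∪ (FOLLOW(N) if α ⇒* ε).

Relevant sets:
  FOLLOW(B') = { $, 'g' }

For B:
  PREDICT(B → x Y a B B') = { 'x' }
  PREDICT(B → n) = { 'n' }
For B':
  PREDICT(B' → g B) = { 'g' }
  PREDICT(B' → ε) = { $, 'g' }
Y has a single production, so nothing to check there.

Conflict found: Predict set conflict for B': { 'g' }
The grammar is NOT LL(1).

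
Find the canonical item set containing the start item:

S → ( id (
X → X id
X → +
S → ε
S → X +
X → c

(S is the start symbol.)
{ [S → . ( id (], [S → . X +], [S → .], [S' → . S], [X → . +], [X → . X id], [X → . c] }

First, augment the grammar with S' → S
I₀ = CLOSURE({ [S' → . S] }):
  [S' → . S] has the dot before S: add [S → . ( id (], [S → .], [S → . X +]
  [S → . X +] has the dot before X: add [X → . X id], [X → . +], [X → . c]
No further items can be added.

I₀ = { [S → . ( id (], [S → . X +], [S → .], [S' → . S], [X → . +], [X → . X id], [X → . c] }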